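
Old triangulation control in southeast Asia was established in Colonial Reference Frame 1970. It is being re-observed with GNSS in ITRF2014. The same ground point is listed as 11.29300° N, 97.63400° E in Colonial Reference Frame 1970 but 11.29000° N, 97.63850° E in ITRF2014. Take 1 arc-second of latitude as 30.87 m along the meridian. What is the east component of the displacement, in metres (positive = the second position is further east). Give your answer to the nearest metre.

Δφ = 11.29000° − 11.29300° = -0.00300°; Δλ = 97.63850° − 97.63400° = +0.00450°.
1° of latitude = 3600 × 30.87 = 111132 m.
ΔN = Δφ × 111132 = -333.4 m; ΔE = Δλ × 111132 × cos(11.29300°) = +0.00450 × 111132 × 0.980639 = 490.4 m.

ΔE = 490 m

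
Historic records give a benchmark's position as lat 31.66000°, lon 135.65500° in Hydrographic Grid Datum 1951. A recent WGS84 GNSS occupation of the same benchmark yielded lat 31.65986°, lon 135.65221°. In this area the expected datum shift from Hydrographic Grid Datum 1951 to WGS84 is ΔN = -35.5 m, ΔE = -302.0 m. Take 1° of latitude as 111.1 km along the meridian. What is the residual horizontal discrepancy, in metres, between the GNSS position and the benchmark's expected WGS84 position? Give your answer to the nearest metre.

43 m

Observed coordinate differences: Δφ = -0.00014°, Δλ = -0.00279°.
Converting to metres (1° lat = 111100 m, cos φ = 0.851178): observed ΔN = -15.6 m, observed ΔE = -263.8 m.
Subtracting the expected shift leaves a residual of -15.6 − (-35.5) = 19.9 m north and -263.8 − (-302.0) = 38.2 m east.
Residual distance = √(19.9² + 38.2²) = 43.1 m.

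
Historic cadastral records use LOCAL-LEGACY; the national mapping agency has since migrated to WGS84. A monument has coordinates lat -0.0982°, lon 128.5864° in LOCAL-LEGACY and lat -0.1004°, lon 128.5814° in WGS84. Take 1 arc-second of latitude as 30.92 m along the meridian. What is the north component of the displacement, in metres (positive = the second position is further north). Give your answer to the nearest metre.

Δφ = -0.1004° − -0.0982° = -0.0022°; Δλ = 128.5814° − 128.5864° = -0.0050°.
1° of latitude = 3600 × 30.92 = 111312 m.
ΔN = Δφ × 111312 = -244.9 m; ΔE = Δλ × 111312 × cos(-0.0982°) = -0.0050 × 111312 × 0.999999 = -556.6 m.

ΔN = -245 m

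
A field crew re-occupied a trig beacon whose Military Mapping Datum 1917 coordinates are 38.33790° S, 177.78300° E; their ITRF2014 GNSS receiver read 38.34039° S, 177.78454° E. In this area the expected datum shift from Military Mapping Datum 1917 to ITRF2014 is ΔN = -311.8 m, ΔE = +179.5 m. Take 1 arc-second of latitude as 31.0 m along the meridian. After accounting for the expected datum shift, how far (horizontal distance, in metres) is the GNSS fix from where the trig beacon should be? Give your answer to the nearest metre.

Observed coordinate differences: Δφ = -0.00249°, Δλ = +0.00154°.
Converting to metres (1° lat = 111600 m, cos φ = 0.784366): observed ΔN = -277.9 m, observed ΔE = 134.8 m.
Subtracting the expected shift leaves a residual of -277.9 − (-311.8) = 33.9 m north and 134.8 − (179.5) = -44.7 m east.
Residual distance = √(33.9² + (-44.7)²) = 56.1 m.

56 m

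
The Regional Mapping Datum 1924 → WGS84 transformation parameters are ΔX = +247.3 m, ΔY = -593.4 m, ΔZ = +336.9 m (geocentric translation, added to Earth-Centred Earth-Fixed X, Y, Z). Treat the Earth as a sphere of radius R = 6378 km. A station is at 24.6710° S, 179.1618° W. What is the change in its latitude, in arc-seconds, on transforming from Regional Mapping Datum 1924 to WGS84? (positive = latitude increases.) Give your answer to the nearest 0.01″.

Δφ = 6.68″

sin φ = -0.417407, cos φ = 0.908720, sin λ = -0.014629, cos λ = -0.999893.
North component: ΔN = −sin φ cos λ·ΔX − sin φ sin λ·ΔY + cos φ·ΔZ = −(-0.417407)(-0.999893)(247.3) − (-0.417407)(-0.014629)(-593.4) + (0.908720)(336.9) = 206.56 m.
1° of latitude spans πR/180 = 111317 m, so Δφ = 206.56 / 111317 × 3600 = 6.680″.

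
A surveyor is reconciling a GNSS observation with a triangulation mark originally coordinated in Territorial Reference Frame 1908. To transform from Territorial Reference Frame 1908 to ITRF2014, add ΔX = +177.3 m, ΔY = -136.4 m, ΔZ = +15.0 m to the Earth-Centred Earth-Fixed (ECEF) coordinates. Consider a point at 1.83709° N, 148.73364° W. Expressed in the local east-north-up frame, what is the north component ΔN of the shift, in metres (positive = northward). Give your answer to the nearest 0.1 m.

ΔN = 17.6 m

The local north axis is (−sin φ cos λ, −sin φ sin λ, cos φ), giving ΔN = 4.858 − 2.269 + 14.992 = 17.58 m.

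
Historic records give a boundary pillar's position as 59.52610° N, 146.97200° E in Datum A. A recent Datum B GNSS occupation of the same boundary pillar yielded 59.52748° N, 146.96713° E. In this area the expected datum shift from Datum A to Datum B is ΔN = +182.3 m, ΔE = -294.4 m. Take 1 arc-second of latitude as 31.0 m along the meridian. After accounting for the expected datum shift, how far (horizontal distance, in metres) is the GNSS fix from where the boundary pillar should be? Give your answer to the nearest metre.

34 m

Observed coordinate differences: Δφ = +0.00138°, Δλ = -0.00487°.
Converting to metres (1° lat = 111600 m, cos φ = 0.507146): observed ΔN = 154.0 m, observed ΔE = -275.6 m.
Subtracting the expected shift leaves a residual of 154.0 − (182.3) = -28.3 m north and -275.6 − (-294.4) = 18.8 m east.
Residual distance = √((-28.3)² + 18.8²) = 34.0 m.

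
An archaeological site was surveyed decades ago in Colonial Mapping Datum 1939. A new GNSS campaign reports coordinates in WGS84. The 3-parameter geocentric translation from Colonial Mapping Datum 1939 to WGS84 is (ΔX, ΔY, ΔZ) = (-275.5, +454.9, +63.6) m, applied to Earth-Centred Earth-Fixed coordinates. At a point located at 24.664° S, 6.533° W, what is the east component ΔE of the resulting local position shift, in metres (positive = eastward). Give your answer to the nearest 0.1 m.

ΔE = 420.6 m

The local east axis at (φ, λ) is (−sin λ, cos λ, 0), so ΔE = −sin(-6.533°)·(-275.5) + cos(-6.533°)·454.9 = 420.60 m.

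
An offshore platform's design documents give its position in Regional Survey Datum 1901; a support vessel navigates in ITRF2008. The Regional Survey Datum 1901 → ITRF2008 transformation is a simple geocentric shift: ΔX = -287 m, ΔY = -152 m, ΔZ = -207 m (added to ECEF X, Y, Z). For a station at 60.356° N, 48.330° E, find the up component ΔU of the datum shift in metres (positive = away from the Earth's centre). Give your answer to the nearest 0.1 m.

ΔU = -330.4 m

At φ = 60.356°, λ = 48.330°: sin φ = 0.869115, cos φ = 0.494609, sin λ = 0.746986, cos λ = 0.664839.
ΔU = cos φ cos λ·ΔX + cos φ sin λ·ΔY + sin φ·ΔZ = (0.494609)(0.664839)(-287) + (0.494609)(0.746986)(-152) + (0.869115)(-207) = -330.44 m.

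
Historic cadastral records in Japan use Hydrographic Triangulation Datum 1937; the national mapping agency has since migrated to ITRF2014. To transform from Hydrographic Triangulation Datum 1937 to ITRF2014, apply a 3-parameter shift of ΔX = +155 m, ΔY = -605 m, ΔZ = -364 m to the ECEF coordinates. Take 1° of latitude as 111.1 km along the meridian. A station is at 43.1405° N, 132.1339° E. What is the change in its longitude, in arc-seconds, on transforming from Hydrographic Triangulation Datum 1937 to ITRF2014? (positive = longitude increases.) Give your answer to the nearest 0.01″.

Δλ = 12.92″

sin φ = 0.683790, cos φ = 0.729679, sin λ = 0.741579, cos λ = -0.670866.
East component: ΔE = −sin λ·ΔX + cos λ·ΔY = −(0.741579)(155) + (-0.670866)(-605) = 290.93 m.
1° of latitude spans 111100 m; at latitude φ, 1° of longitude spans that × cos φ = 81067.3 m, so Δλ = 290.93 / 81067.3 × 3600 = 12.919″.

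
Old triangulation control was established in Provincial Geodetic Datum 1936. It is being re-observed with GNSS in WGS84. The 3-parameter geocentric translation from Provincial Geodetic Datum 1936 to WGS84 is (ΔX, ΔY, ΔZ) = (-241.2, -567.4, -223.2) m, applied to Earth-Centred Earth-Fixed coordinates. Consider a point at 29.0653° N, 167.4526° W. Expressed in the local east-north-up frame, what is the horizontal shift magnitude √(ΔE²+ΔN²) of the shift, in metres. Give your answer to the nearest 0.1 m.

622.8 m

At φ = 29.0653°, λ = -167.4526°: sin φ = 0.485806, cos φ = 0.874067, sin λ = -0.217247, cos λ = -0.976117.
ΔE = −sin λ·ΔX + cos λ·ΔY = −(-0.217247)·(-241.2) + (-0.976117)·(-567.4) = 501.45 m.
ΔN = −sin φ cos λ·ΔX − sin φ sin λ·ΔY + cos φ·ΔZ = −(0.485806)(-0.976117)(-241.2) − (0.485806)(-0.217247)(-567.4) + (0.874067)(-223.2) = -369.35 m.
Horizontal magnitude = √(ΔE² + ΔN²) = √(501.45² + (-369.35)²) = 622.79 m.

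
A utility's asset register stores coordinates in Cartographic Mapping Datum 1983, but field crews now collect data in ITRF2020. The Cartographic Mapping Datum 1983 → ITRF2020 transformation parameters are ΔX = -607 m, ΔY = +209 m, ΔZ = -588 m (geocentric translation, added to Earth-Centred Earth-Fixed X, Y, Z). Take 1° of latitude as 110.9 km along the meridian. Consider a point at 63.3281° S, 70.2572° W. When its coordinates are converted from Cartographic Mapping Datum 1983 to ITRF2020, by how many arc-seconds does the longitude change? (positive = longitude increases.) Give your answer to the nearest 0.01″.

Δλ = -36.21″

sin φ = -0.893592, cos φ = 0.448881, sin λ = -0.941218, cos λ = 0.337798.
East component: ΔE = −sin λ·ΔX + cos λ·ΔY = −(-0.941218)(-607) + (0.337798)(209) = -500.72 m.
1° of latitude spans 110900 m; at latitude φ, 1° of longitude spans that × cos φ = 49780.9 m, so Δλ = -500.72 / 49780.9 × 3600 = -36.211″.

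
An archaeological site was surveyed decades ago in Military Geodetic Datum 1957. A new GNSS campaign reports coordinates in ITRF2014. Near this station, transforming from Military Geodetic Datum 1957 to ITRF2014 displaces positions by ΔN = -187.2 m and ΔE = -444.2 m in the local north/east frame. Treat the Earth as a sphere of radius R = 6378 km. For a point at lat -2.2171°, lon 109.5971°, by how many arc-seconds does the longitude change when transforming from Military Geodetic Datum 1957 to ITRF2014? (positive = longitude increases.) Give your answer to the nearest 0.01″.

Δλ = -14.38″

At latitude -2.2171°, cos φ = 0.999251.
One radian of longitude at latitude φ spans R cos φ, so Δλ = ΔE / (R cos φ) = -444.2 / (6378000 × 0.999251) = -6.9698e-05 rad = -14.376″.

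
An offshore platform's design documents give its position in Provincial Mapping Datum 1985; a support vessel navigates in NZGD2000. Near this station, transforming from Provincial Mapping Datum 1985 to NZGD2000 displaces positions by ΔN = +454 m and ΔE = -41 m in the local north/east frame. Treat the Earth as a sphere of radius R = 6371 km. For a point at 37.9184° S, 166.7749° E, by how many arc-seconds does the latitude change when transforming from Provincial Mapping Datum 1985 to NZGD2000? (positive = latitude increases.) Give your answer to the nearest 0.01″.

Δφ = 14.70″

On a sphere of radius R, 1 rad of latitude = R, so Δφ = ΔN / R = 454.0 / 6371000 = 7.1260e-05 rad = 14.699″.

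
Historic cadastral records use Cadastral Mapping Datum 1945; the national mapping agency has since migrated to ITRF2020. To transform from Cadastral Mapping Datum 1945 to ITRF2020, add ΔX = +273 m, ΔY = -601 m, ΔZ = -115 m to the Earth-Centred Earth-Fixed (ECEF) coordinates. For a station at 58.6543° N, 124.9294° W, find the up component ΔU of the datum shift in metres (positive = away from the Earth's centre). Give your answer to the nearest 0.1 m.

ΔU = 76.8 m

The local up (radial) axis is (cos φ cos λ, cos φ sin λ, sin φ), giving ΔU = -81.313 + 256.321 − 98.215 = 76.79 m.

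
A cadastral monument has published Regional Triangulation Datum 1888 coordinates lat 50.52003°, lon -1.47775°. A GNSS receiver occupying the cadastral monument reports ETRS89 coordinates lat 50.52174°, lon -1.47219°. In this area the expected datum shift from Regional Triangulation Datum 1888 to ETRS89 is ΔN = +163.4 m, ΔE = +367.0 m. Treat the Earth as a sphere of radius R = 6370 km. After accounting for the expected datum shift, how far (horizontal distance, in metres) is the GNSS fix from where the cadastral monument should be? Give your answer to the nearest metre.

Observed coordinate differences: Δφ = +0.00171°, Δλ = +0.00556°.
Converting to metres (1° lat = 111177 m, cos φ = 0.635808): observed ΔN = 190.1 m, observed ΔE = 393.0 m.
Subtracting the expected shift leaves a residual of 190.1 − (163.4) = 26.7 m north and 393.0 − (367.0) = 26.0 m east.
Residual distance = √(26.7² + 26.0²) = 37.3 m.

37 m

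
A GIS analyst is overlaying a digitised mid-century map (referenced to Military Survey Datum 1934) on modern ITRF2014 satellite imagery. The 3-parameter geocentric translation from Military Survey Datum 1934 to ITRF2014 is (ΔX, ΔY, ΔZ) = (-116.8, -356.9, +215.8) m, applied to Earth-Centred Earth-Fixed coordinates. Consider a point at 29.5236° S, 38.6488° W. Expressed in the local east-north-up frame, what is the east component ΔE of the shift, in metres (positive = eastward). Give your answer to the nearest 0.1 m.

The local east axis at (φ, λ) is (−sin λ, cos λ, 0), so ΔE = −sin(-38.6488°)·(-116.8) + cos(-38.6488°)·(-356.9) = -351.68 m.

ΔE = -351.7 m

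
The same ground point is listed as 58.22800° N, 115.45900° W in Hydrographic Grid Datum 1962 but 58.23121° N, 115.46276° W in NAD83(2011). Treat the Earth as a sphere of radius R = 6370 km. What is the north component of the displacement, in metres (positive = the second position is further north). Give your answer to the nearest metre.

Δφ = 58.23121° − 58.22800° = +0.00321°; Δλ = -115.46276° − -115.45900° = -0.00376°.
1° along a meridian = πR/180 = 111177 m.
ΔN = Δφ × 111177 = 356.9 m; ΔE = Δλ × 111177 × cos(58.22800°) = -0.00376 × 111177 × 0.526540 = -220.1 m.

ΔN = 357 m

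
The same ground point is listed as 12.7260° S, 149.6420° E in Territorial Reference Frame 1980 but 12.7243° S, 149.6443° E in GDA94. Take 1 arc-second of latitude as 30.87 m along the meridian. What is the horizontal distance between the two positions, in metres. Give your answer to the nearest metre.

313 m

Δφ = -12.7243° − -12.7260° = +0.0017°; Δλ = 149.6443° − 149.6420° = +0.0023°.
1° of latitude = 3600 × 30.87 = 111132 m.
ΔN = Δφ × 111132 = 188.9 m; ΔE = Δλ × 111132 × cos(-12.7260°) = +0.0023 × 111132 × 0.975435 = 249.3 m.
Distance = √(ΔE² + ΔN²) = √(249.3² + 188.9²) = 312.8 m.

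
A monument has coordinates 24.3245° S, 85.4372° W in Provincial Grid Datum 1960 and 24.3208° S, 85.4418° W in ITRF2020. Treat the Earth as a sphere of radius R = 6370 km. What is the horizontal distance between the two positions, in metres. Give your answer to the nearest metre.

622 m

Δφ = -24.3208° − -24.3245° = +0.0037°; Δλ = -85.4418° − -85.4372° = -0.0046°.
1° along a meridian = πR/180 = 111177 m.
ΔN = Δφ × 111177 = 411.4 m; ΔE = Δλ × 111177 × cos(-24.3245°) = -0.0046 × 111177 × 0.911227 = -466.0 m.
Distance = √(ΔE² + ΔN²) = √((-466.0)² + 411.4²) = 621.6 m.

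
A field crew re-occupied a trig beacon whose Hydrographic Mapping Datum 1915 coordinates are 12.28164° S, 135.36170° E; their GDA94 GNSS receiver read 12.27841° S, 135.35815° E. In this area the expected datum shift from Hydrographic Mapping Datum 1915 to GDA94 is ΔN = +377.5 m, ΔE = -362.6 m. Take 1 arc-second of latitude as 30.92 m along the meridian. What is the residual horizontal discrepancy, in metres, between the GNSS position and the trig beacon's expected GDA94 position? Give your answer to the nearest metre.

30 m

Observed coordinate differences: Δφ = +0.00323°, Δλ = -0.00355°.
Converting to metres (1° lat = 111312 m, cos φ = 0.977114): observed ΔN = 359.5 m, observed ΔE = -386.1 m.
Subtracting the expected shift leaves a residual of 359.5 − (377.5) = -18.0 m north and -386.1 − (-362.6) = -23.5 m east.
Residual distance = √((-18.0)² + (-23.5)²) = 29.6 m.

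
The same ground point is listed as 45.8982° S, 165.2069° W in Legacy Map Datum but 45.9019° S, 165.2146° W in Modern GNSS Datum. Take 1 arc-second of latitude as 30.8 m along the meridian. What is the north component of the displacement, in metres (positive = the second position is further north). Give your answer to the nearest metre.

ΔN = -410 m

Δφ = -45.9019° − -45.8982° = -0.0037°; Δλ = -165.2146° − -165.2069° = -0.0077°.
1° of latitude = 3600 × 30.80 = 110880 m.
ΔN = Δφ × 110880 = -410.3 m; ΔE = Δλ × 110880 × cos(-45.8982°) = -0.0077 × 110880 × 0.695935 = -594.2 m.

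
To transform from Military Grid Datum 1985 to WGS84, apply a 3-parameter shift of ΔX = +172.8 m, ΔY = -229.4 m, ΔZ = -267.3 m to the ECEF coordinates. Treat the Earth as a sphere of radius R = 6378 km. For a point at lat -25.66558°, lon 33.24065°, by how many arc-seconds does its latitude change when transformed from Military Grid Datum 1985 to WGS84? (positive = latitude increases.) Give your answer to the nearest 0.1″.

Δφ = -7.5″

sin φ = -0.433118, cos φ = 0.901337, sin λ = 0.548157, cos λ = 0.836376.
North component: ΔN = −sin φ cos λ·ΔX − sin φ sin λ·ΔY + cos φ·ΔZ = −(-0.433118)(0.836376)(172.8) − (-0.433118)(0.548157)(-229.4) + (0.901337)(-267.3) = -232.79 m.
1° of latitude spans πR/180 = 111317 m, so Δφ = -232.79 / 111317 × 3600 = -7.529″.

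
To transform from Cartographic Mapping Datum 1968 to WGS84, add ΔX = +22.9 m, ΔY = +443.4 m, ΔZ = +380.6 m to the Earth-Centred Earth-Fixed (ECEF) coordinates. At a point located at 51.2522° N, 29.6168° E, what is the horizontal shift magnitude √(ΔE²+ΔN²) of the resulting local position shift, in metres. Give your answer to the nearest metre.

378 m

The local east axis at (φ, λ) is (−sin λ, cos λ, 0), so ΔE = −sin(29.6168°)·22.9 + cos(29.6168°)·443.4 = 374.15 m.
The local north axis is (−sin φ cos λ, −sin φ sin λ, cos φ), giving ΔN = -15.527 − 170.899 + 238.215 = 51.79 m.
Horizontal magnitude = √(ΔE² + ΔN²) = √(374.15² + 51.79²) = 377.72 m.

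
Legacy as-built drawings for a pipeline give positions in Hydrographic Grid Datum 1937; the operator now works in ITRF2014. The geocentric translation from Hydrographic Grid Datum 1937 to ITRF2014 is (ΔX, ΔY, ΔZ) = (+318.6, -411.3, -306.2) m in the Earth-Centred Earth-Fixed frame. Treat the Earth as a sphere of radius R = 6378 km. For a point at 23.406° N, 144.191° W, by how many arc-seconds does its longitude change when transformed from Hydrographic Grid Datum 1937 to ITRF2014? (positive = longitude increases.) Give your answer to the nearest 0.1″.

Δλ = 18.3″

sin φ = 0.397244, cos φ = 0.917713, sin λ = -0.585085, cos λ = -0.810972.
East component: ΔE = −sin λ·ΔX + cos λ·ΔY = −(-0.585085)(318.6) + (-0.810972)(-411.3) = 519.96 m.
1° of latitude spans πR/180 = 111317 m; at latitude φ, 1° of longitude spans that × cos φ = 102157.2 m, so Δλ = 519.96 / 102157.2 × 3600 = 18.323″.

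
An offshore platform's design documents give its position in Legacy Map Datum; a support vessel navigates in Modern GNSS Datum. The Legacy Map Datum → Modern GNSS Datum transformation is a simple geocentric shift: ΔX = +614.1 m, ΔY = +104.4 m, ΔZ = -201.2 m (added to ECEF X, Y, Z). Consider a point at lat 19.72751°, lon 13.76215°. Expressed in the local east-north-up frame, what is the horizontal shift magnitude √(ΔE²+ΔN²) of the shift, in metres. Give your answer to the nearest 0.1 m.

401.6 m

At φ = 19.72751°, λ = 13.76215°: sin φ = 0.337547, cos φ = 0.941309, sin λ = 0.237892, cos λ = 0.971292.
ΔE = −sin λ·ΔX + cos λ·ΔY = −(0.237892)·(614.1) + (0.971292)·(104.4) = -44.69 m.
ΔN = −sin φ cos λ·ΔX − sin φ sin λ·ΔY + cos φ·ΔZ = −(0.337547)(0.971292)(614.1) − (0.337547)(0.237892)(104.4) + (0.941309)(-201.2) = -399.11 m.
Horizontal magnitude = √(ΔE² + ΔN²) = √((-44.69)² + (-399.11)²) = 401.61 m.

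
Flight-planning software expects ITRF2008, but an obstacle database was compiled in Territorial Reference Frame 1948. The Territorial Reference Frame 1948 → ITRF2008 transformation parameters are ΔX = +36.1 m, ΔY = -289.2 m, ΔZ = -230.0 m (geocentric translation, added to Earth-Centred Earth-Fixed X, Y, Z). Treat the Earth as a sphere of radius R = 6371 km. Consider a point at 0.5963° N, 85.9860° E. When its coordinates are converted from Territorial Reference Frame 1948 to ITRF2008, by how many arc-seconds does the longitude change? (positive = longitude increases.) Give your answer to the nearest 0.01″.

Δλ = -1.82″

sin φ = 0.010407, cos φ = 0.999946, sin λ = 0.997547, cos λ = 0.070000.
East component: ΔE = −sin λ·ΔX + cos λ·ΔY = −(0.997547)(36.1) + (0.070000)(-289.2) = -56.26 m.
1° of latitude spans πR/180 = 111195 m; at latitude φ, 1° of longitude spans that × cos φ = 111188.9 m, so Δλ = -56.26 / 111188.9 × 3600 = -1.821″.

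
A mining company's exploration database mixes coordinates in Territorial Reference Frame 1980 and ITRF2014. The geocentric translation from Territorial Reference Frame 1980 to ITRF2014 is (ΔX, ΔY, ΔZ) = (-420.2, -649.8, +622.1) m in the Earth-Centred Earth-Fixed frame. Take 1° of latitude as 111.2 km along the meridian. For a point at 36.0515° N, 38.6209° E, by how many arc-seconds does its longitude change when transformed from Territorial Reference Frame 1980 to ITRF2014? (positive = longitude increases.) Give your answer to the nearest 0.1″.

sin φ = 0.588512, cos φ = 0.808488, sin λ = 0.624165, cos λ = 0.781293.
East component: ΔE = −sin λ·ΔX + cos λ·ΔY = −(0.624165)(-420.2) + (0.781293)(-649.8) = -245.41 m.
1° of latitude spans 111200 m; at latitude φ, 1° of longitude spans that × cos φ = 89903.9 m, so Δλ = -245.41 / 89903.9 × 3600 = -9.827″.

Δλ = -9.8″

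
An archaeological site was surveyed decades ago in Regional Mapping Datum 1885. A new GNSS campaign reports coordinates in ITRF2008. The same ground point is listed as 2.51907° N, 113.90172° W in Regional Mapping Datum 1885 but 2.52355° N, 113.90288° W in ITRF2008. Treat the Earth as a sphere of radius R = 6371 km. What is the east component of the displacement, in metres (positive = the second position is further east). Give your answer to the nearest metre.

ΔE = -129 m

Δφ = 2.52355° − 2.51907° = +0.00448°; Δλ = -113.90288° − -113.90172° = -0.00116°.
1° along a meridian = πR/180 = 111195 m.
ΔN = Δφ × 111195 = 498.2 m; ΔE = Δλ × 111195 × cos(2.51907°) = -0.00116 × 111195 × 0.999034 = -128.9 m.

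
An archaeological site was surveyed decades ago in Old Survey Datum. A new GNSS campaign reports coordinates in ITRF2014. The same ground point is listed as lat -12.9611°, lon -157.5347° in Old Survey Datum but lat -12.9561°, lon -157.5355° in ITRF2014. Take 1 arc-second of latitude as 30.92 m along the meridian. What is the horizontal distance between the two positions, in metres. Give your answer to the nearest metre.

563 m

Δφ = -12.9561° − -12.9611° = +0.0050°; Δλ = -157.5355° − -157.5347° = -0.0008°.
1° of latitude = 3600 × 30.92 = 111312 m.
ΔN = Δφ × 111312 = 556.6 m; ΔE = Δλ × 111312 × cos(-12.9611°) = -0.0008 × 111312 × 0.974523 = -86.8 m.
Distance = √(ΔE² + ΔN²) = √((-86.8)² + 556.6²) = 563.3 m.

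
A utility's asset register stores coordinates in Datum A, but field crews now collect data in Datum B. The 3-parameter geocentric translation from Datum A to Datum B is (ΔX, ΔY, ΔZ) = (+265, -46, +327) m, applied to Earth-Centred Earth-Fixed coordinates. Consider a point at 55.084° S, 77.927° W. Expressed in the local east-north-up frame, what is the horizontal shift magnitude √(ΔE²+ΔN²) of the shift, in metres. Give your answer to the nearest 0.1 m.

At φ = -55.084°, λ = -77.927°: sin φ = -0.819992, cos φ = 0.572375, sin λ = -0.977882, cos λ = 0.209158.
ΔE = −sin λ·ΔX + cos λ·ΔY = −(-0.977882)·(265) + (0.209158)·(-46) = 249.52 m.
ΔN = −sin φ cos λ·ΔX − sin φ sin λ·ΔY + cos φ·ΔZ = −(-0.819992)(0.209158)(265) − (-0.819992)(-0.977882)(-46) + (0.572375)(327) = 269.50 m.
Horizontal magnitude = √(ΔE² + ΔN²) = √(249.52² + 269.50²) = 367.27 m.

367.3 m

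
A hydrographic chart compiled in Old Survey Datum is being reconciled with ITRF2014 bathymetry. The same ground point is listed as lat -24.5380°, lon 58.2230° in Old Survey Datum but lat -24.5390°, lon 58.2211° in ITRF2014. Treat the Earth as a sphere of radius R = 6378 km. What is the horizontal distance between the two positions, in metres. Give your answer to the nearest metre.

Δφ = -24.5390° − -24.5380° = -0.0010°; Δλ = 58.2211° − 58.2230° = -0.0019°.
1° along a meridian = πR/180 = 111317 m.
ΔN = Δφ × 111317 = -111.3 m; ΔE = Δλ × 111317 × cos(-24.5380°) = -0.0019 × 111317 × 0.909686 = -192.4 m.
Distance = √(ΔE² + ΔN²) = √((-192.4)² + (-111.3)²) = 222.3 m.

222 m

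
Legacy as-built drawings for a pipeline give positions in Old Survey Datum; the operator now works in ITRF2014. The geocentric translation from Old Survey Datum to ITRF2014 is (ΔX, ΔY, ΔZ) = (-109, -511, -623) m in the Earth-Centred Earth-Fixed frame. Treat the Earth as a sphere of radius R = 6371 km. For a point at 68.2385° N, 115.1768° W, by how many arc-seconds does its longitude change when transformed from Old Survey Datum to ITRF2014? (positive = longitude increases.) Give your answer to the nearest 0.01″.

sin φ = 0.928735, cos φ = 0.370744, sin λ = -0.904999, cos λ = -0.425413.
East component: ΔE = −sin λ·ΔX + cos λ·ΔY = −(-0.904999)(-109) + (-0.425413)(-511) = 118.74 m.
1° of latitude spans πR/180 = 111195 m; at latitude φ, 1° of longitude spans that × cos φ = 41224.8 m, so Δλ = 118.74 / 41224.8 × 3600 = 10.369″.

Δλ = 10.37″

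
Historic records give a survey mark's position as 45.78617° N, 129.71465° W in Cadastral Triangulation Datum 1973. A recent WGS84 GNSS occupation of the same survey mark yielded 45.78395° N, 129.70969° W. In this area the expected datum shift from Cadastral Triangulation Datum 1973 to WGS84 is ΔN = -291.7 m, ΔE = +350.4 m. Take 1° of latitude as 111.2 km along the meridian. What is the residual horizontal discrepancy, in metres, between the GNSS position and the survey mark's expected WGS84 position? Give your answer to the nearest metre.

Observed coordinate differences: Δφ = -0.00222°, Δλ = +0.00496°.
Converting to metres (1° lat = 111200 m, cos φ = 0.697338): observed ΔN = -246.9 m, observed ΔE = 384.6 m.
Subtracting the expected shift leaves a residual of -246.9 − (-291.7) = 44.8 m north and 384.6 − (350.4) = 34.2 m east.
Residual distance = √(44.8² + 34.2²) = 56.4 m.

56 m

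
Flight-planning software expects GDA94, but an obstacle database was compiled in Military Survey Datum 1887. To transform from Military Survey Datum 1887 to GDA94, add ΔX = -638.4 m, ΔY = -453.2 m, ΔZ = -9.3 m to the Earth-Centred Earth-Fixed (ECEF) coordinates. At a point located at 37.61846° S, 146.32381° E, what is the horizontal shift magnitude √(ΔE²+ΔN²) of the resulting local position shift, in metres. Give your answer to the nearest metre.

749 m

The local east axis at (φ, λ) is (−sin λ, cos λ, 0), so ΔE = −sin(146.32381°)·(-638.4) + cos(146.32381°)·(-453.2) = 731.14 m.
The local north axis is (−sin φ cos λ, −sin φ sin λ, cos φ), giving ΔN = 324.285 − 153.393 − 7.366 = 163.53 m.
Horizontal magnitude = √(ΔE² + ΔN²) = √(731.14² + 163.53²) = 749.20 m.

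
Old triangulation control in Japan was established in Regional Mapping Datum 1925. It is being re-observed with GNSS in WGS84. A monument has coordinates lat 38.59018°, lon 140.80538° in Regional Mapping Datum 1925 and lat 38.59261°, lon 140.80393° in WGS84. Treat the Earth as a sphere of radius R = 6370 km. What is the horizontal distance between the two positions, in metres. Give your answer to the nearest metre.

298 m

Δφ = 38.59261° − 38.59018° = +0.00243°; Δλ = 140.80393° − 140.80538° = -0.00145°.
1° along a meridian = πR/180 = 111177 m.
ΔN = Δφ × 111177 = 270.2 m; ΔE = Δλ × 111177 × cos(38.59018°) = -0.00145 × 111177 × 0.781627 = -126.0 m.
Distance = √(ΔE² + ΔN²) = √((-126.0)² + 270.2²) = 298.1 m.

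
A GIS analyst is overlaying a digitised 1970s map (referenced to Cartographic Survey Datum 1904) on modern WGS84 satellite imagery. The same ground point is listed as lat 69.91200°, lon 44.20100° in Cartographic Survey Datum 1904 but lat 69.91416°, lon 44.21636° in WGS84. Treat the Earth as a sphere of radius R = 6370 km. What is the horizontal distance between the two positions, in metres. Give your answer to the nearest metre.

Δφ = 69.91416° − 69.91200° = +0.00216°; Δλ = 44.21636° − 44.20100° = +0.01536°.
1° along a meridian = πR/180 = 111177 m.
ΔN = Δφ × 111177 = 240.1 m; ΔE = Δλ × 111177 × cos(69.91200°) = +0.01536 × 111177 × 0.343463 = 586.5 m.
Distance = √(ΔE² + ΔN²) = √(586.5² + 240.1²) = 633.8 m.

634 m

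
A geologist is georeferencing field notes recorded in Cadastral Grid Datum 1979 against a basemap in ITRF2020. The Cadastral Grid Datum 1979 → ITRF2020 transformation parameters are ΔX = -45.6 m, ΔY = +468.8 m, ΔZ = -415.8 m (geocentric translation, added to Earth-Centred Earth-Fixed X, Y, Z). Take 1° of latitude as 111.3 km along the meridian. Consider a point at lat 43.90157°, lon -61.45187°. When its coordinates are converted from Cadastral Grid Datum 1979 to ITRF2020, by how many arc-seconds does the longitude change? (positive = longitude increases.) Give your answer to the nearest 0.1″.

Δλ = 8.3″

sin φ = 0.693422, cos φ = 0.720532, sin λ = -0.878416, cos λ = 0.477897.
East component: ΔE = −sin λ·ΔX + cos λ·ΔY = −(-0.878416)(-45.6) + (0.477897)(468.8) = 183.98 m.
1° of latitude spans 111300 m; at latitude φ, 1° of longitude spans that × cos φ = 80195.2 m, so Δλ = 183.98 / 80195.2 × 3600 = 8.259″.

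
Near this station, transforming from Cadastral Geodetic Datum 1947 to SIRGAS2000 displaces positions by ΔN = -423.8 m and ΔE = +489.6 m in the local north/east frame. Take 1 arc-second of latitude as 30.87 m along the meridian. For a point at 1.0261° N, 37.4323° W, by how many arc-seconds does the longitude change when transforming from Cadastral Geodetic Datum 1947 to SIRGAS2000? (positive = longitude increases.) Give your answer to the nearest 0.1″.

At latitude 1.0261°, cos φ = 0.999840.
1″ of longitude at this latitude = 30.87 × cos φ = 30.8650 m, so Δλ = 489.6 / 30.8650 = 15.863″.

Δλ = 15.9″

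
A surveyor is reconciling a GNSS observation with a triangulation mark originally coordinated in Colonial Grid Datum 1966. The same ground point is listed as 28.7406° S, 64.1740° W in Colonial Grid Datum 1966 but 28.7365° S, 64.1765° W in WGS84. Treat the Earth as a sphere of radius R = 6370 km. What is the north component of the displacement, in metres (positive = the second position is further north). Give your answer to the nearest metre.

ΔN = 456 m

Δφ = -28.7365° − -28.7406° = +0.0041°; Δλ = -64.1765° − -64.1740° = -0.0025°.
1° along a meridian = πR/180 = 111177 m.
ΔN = Δφ × 111177 = 455.8 m; ΔE = Δλ × 111177 × cos(-28.7406°) = -0.0025 × 111177 × 0.876806 = -243.7 m.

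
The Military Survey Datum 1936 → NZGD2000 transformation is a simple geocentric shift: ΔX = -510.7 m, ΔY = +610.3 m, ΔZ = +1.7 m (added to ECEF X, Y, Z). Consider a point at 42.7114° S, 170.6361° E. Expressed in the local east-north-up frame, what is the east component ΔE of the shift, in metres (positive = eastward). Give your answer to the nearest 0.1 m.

At φ = -42.7114°, λ = 170.6361°: sin φ = -0.678306, cos φ = 0.734780, sin λ = 0.162704, cos λ = -0.986675.
ΔE = −sin λ·ΔX + cos λ·ΔY = −(0.162704)·(-510.7) + (-0.986675)·(610.3) = -519.07 m.

ΔE = -519.1 m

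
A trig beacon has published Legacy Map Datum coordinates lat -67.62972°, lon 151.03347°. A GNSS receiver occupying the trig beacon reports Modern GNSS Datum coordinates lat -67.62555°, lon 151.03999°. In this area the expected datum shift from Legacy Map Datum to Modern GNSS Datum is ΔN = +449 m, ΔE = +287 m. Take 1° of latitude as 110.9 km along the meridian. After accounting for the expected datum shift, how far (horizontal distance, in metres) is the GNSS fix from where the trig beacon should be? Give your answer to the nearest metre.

Observed coordinate differences: Δφ = +0.00417°, Δλ = +0.00652°.
Converting to metres (1° lat = 110900 m, cos φ = 0.380591): observed ΔN = 462.5 m, observed ΔE = 275.2 m.
Subtracting the expected shift leaves a residual of 462.5 − (449) = 13.5 m north and 275.2 − (287) = -11.8 m east.
Residual distance = √(13.5² + (-11.8)²) = 17.9 m.

18 m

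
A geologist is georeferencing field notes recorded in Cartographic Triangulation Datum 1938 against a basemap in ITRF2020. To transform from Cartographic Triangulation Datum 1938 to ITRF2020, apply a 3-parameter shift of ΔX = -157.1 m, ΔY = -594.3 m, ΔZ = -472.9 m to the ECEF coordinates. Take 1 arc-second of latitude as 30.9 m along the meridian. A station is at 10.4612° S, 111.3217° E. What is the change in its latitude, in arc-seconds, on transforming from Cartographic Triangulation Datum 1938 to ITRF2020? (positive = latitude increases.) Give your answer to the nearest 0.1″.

sin φ = -0.181570, cos φ = 0.983378, sin λ = 0.931554, cos λ = -0.363604.
North component: ΔN = −sin φ cos λ·ΔX − sin φ sin λ·ΔY + cos φ·ΔZ = −(-0.181570)(-0.363604)(-157.1) − (-0.181570)(0.931554)(-594.3) + (0.983378)(-472.9) = -555.19 m.
1° of latitude spans 3600 × 30.90 = 111240 m, so Δφ = -555.19 / 111240 × 3600 = -17.967″.

Δφ = -18.0″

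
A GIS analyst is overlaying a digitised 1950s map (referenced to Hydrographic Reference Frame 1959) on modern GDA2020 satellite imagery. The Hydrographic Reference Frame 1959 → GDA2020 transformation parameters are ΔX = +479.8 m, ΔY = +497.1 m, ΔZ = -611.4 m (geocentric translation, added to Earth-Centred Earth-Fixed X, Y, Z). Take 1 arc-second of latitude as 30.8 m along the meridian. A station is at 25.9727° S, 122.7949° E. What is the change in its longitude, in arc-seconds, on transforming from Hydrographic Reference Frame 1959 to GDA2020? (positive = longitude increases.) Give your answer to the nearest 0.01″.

sin φ = -0.437943, cos φ = 0.899003, sin λ = 0.840615, cos λ = -0.541633.
East component: ΔE = −sin λ·ΔX + cos λ·ΔY = −(0.840615)(479.8) + (-0.541633)(497.1) = -672.57 m.
1° of latitude spans 3600 × 30.80 = 110880 m; at latitude φ, 1° of longitude spans that × cos φ = 99681.4 m, so Δλ = -672.57 / 99681.4 × 3600 = -24.290″.

Δλ = -24.29″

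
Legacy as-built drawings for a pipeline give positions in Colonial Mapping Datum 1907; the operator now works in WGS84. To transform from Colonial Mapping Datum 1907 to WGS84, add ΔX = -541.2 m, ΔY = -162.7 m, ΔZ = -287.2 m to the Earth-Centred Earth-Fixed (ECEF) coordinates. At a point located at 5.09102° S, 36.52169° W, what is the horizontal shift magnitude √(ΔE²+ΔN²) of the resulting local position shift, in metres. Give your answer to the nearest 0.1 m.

552.2 m

At φ = -5.09102°, λ = -36.52169°: sin φ = -0.088738, cos φ = 0.996055, sin λ = -0.595127, cos λ = 0.803632.
ΔE = −sin λ·ΔX + cos λ·ΔY = −(-0.595127)·(-541.2) + (0.803632)·(-162.7) = -452.83 m.
ΔN = −sin φ cos λ·ΔX − sin φ sin λ·ΔY + cos φ·ΔZ = −(-0.088738)(0.803632)(-541.2) − (-0.088738)(-0.595127)(-162.7) + (0.996055)(-287.2) = -316.07 m.
Horizontal magnitude = √(ΔE² + ΔN²) = √((-452.83)² + (-316.07)²) = 552.23 m.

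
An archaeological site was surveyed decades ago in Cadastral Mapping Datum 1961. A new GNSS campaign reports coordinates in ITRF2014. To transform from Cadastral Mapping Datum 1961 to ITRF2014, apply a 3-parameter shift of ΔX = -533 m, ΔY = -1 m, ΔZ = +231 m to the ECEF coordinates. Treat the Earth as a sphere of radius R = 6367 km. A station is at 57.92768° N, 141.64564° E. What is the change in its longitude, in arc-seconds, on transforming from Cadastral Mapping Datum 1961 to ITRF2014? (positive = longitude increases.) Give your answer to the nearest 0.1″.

sin φ = 0.847379, cos φ = 0.530989, sin λ = 0.620523, cos λ = -0.784188.
East component: ΔE = −sin λ·ΔX + cos λ·ΔY = −(0.620523)(-533) + (-0.784188)(-1) = 331.52 m.
1° of latitude spans πR/180 = 111125 m; at latitude φ, 1° of longitude spans that × cos φ = 59006.2 m, so Δλ = 331.52 / 59006.2 × 3600 = 20.226″.

Δλ = 20.2″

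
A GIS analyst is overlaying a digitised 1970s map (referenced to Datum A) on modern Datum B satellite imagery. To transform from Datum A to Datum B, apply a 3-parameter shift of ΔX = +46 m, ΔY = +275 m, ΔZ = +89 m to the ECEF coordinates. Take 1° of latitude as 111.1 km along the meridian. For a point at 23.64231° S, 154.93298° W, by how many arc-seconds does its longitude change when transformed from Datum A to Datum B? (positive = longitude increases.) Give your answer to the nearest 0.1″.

sin φ = -0.401026, cos φ = 0.916067, sin λ = -0.423678, cos λ = -0.905813.
East component: ΔE = −sin λ·ΔX + cos λ·ΔY = −(-0.423678)(46) + (-0.905813)(275) = -229.61 m.
1° of latitude spans 111100 m; at latitude φ, 1° of longitude spans that × cos φ = 101775.0 m, so Δλ = -229.61 / 101775.0 × 3600 = -8.122″.

Δλ = -8.1″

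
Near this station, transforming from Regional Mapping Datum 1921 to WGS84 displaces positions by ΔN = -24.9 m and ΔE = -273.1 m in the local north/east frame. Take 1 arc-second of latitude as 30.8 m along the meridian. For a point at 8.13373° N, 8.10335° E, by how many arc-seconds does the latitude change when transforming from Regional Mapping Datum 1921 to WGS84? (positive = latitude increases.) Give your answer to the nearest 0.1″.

Δφ = -0.8″

1″ of latitude = 30.80 m, so Δφ = -24.9 / 30.80 = -0.808″.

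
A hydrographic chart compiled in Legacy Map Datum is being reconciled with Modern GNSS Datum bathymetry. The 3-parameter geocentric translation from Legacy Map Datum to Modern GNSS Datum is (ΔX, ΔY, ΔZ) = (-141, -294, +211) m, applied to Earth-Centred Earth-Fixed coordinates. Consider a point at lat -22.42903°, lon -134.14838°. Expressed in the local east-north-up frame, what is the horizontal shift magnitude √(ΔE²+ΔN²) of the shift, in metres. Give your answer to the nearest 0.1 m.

At φ = -22.42903°, λ = -134.14838°: sin φ = -0.381539, cos φ = 0.924353, sin λ = -0.717538, cos λ = -0.696519.
ΔE = −sin λ·ΔX + cos λ·ΔY = −(-0.717538)·(-141) + (-0.696519)·(-294) = 103.60 m.
ΔN = −sin φ cos λ·ΔX − sin φ sin λ·ΔY + cos φ·ΔZ = −(-0.381539)(-0.696519)(-141) − (-0.381539)(-0.717538)(-294) + (0.924353)(211) = 313.00 m.
Horizontal magnitude = √(ΔE² + ΔN²) = √(103.60² + 313.00²) = 329.70 m.

329.7 m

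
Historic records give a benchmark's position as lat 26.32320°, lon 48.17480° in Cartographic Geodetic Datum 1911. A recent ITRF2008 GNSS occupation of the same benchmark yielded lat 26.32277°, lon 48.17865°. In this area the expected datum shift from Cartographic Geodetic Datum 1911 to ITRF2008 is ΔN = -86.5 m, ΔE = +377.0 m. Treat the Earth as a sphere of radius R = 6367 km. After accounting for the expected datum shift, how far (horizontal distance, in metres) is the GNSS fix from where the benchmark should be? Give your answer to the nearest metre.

Observed coordinate differences: Δφ = -0.00043°, Δλ = +0.00385°.
Converting to metres (1° lat = 111125 m, cos φ = 0.896307): observed ΔN = -47.8 m, observed ΔE = 383.5 m.
Subtracting the expected shift leaves a residual of -47.8 − (-86.5) = 38.7 m north and 383.5 − (377.0) = 6.5 m east.
Residual distance = √(38.7² + 6.5²) = 39.3 m.

39 m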